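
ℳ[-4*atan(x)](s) 2*pi*sec(pi*s/2)/s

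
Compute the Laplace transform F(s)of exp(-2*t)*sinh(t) 1/((s + 2)^2 - 1)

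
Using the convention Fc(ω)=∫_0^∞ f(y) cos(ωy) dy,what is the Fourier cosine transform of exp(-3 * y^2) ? sqrt(3) * sqrt(pi) * exp(-ω^2/12) /6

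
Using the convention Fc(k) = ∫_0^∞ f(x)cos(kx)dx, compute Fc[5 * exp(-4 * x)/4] 5/(k^2 + 16)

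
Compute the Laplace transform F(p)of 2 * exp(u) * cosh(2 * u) 2 * (p - 1)/((p - 1)^2 - 4)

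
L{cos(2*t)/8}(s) s/(8*(s^2 + 4))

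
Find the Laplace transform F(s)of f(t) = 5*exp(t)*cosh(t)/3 5*(s - 1)/(3*s*(s - 2))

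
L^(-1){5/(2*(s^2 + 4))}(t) 5*sin(2*t)/4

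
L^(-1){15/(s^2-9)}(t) 5*sinh(3*t)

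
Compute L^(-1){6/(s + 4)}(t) 6*exp(-4*t)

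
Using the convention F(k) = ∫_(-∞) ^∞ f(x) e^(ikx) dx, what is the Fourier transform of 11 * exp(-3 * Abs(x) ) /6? 11/(k^2 + 9) 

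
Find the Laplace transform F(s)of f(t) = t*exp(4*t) (s - 4)^(-2)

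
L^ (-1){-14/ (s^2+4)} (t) -7*sin (2*t)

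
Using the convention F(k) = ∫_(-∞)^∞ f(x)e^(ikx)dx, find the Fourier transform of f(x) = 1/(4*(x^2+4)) pi*exp(-2*Abs(k))/8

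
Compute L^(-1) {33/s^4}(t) 11 * t^3/2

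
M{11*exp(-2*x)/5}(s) 11*gamma(s)/(5*2^s)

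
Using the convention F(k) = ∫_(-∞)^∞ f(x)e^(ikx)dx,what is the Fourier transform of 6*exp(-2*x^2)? 3*sqrt(2)*sqrt(pi)*exp(-k^2/8)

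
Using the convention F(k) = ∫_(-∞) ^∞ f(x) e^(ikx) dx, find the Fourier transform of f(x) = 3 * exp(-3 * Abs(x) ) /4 9/(2 * (k^2 + 9) ) 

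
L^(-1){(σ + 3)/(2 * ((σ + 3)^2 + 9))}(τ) exp(-3 * τ) * cos(3 * τ)/2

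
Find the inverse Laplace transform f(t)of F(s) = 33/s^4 11*t^3/2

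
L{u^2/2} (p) p^ (-3)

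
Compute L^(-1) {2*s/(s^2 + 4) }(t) 2*cos(2*t) 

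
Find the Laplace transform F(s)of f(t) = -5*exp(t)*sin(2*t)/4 -5/(2*(s - 1)^2 + 8)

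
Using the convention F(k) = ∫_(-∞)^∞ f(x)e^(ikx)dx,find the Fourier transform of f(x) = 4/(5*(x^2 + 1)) 4*pi*exp(-Abs(k))/5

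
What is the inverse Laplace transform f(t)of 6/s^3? 3 * t^2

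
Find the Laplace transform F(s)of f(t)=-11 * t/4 -11/(4 * s^2)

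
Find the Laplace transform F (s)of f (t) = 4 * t 4/s^2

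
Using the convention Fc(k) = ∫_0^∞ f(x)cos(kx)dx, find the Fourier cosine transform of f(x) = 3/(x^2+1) 3 * pi * exp(-k)/2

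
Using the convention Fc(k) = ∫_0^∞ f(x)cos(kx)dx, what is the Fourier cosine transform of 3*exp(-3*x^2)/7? sqrt(3)*sqrt(pi)*exp(-k^2/12)/14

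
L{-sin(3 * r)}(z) -3/(z^2 + 9)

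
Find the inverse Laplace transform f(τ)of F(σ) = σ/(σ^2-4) cosh(2 * τ)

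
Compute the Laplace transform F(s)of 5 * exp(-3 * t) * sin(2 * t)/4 5/(2 * ((s + 3)^2 + 4))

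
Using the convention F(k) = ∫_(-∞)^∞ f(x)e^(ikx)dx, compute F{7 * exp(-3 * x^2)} 7 * sqrt(3) * sqrt(pi) * exp(-k^2/12)/3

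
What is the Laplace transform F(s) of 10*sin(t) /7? 10/(7*(s^2 + 1) ) 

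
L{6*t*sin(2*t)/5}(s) 24*s/(5*(s^2+4)^2)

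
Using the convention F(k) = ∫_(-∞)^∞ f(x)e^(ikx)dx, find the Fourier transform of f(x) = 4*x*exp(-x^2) 2*I*sqrt(pi)*k*exp(-k^2/4)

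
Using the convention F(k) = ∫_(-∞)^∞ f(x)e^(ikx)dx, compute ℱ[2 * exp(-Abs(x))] 4/(k^2 + 1)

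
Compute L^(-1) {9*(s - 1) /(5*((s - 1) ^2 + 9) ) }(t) 9*exp(t)*cos(3*t) /5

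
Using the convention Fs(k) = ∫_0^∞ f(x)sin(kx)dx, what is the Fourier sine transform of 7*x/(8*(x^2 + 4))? 7*pi*exp(-2*k)/16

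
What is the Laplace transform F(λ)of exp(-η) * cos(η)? (λ+1)/((λ+1)^2+1)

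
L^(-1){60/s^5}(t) 5*t^4/2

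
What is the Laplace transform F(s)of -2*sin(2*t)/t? -2*atan(2/s)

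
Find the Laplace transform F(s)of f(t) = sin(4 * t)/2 2/(s^2 + 16)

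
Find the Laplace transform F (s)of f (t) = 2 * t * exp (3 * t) 2/ (s - 3)^2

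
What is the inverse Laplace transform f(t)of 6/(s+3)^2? 6*t*exp(-3*t)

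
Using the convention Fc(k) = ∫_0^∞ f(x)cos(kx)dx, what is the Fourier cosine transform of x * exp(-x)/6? (1 - k^2)/(6 * (k^2+1)^2)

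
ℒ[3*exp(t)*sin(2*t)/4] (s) 3/(2*((s - 1)^2 + 4))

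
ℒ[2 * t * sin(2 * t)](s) 8 * s/(s^2 + 4)^2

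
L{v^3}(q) 6/q^4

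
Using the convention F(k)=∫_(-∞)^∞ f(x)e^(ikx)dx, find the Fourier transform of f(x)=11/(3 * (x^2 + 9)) 11 * pi * exp(-3 * Abs(k))/9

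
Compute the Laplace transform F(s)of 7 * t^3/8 21/(4 * s^4)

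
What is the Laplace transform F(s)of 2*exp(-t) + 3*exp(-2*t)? 2/(s + 1) + 3/(s + 2)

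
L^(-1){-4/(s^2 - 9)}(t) -4 * sinh(3 * t)/3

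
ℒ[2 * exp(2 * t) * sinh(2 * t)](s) 4/(s * (s - 4) ) 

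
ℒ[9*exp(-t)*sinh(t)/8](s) 9/(8*s*(s+2))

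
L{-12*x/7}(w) -12/(7*w^2)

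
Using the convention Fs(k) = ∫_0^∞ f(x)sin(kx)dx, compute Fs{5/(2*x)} 5*pi/4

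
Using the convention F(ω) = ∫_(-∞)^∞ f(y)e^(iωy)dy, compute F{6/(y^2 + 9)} 2 * pi * exp(-3 * Abs(ω))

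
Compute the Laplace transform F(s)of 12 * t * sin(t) 24 * s/(s^2 + 1)^2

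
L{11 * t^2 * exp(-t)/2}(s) 11/(s + 1)^3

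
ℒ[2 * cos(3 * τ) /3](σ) 2 * σ/(3 * (σ^2+9) ) 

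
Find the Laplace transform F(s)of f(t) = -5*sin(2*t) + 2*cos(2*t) 2*s/(s^2 + 4) - 10/(s^2 + 4)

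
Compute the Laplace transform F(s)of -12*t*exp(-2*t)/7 -12/(7*(s + 2)^2)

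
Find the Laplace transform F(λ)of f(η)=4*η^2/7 8/(7*λ^3)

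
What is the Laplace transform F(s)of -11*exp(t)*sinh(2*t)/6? -11/(3*(s - 1)^2 - 12)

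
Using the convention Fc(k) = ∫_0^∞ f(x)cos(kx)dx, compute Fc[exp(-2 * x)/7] 2/(7 * (k^2 + 4))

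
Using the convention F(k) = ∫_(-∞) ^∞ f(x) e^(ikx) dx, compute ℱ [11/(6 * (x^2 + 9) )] 11 * pi * exp(-3 * Abs(k) ) /18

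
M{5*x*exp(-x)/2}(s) 5*gamma(s+1)/2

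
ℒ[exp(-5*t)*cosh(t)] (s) (s + 5)/((s + 5)^2 - 1)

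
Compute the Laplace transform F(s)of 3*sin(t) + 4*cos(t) 4*s/(s^2 + 1) + 3/(s^2 + 1)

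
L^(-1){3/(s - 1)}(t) 3*exp(t)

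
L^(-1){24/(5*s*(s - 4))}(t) 12*exp(2*t)*sinh(2*t)/5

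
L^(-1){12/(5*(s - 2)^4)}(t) 2*t^3*exp(2*t)/5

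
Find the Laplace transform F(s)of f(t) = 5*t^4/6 20/s^5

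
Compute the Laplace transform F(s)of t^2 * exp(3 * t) 2/(s - 3)^3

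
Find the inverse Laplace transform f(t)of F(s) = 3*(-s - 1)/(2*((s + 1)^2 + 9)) -3*exp(-t)*cos(3*t)/2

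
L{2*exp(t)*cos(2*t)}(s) 2*(s - 1)/((s - 1)^2 + 4)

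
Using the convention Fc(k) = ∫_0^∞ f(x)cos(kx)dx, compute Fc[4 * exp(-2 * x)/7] 8/(7 * (k^2 + 4))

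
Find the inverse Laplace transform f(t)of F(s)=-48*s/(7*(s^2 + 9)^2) -8*t*sin(3*t)/7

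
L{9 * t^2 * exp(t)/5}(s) 18/(5 * (s - 1)^3)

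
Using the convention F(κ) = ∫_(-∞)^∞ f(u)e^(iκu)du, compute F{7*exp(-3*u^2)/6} 7*sqrt(3)*sqrt(pi)*exp(-κ^2/12)/18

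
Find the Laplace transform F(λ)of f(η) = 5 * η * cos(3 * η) 5 * (λ^2 - 9)/(λ^2+9)^2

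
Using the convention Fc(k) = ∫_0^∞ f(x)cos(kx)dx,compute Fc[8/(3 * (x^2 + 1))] 4 * pi * exp(-k)/3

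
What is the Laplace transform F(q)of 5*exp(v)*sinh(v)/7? 5/(7*q*(q - 2))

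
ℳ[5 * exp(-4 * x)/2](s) 5 * gamma(s)/(2 * 2^(2 * s))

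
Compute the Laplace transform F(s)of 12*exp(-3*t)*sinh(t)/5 12/(5*((s + 3)^2 - 1))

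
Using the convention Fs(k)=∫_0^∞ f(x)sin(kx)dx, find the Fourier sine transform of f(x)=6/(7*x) 3*pi/7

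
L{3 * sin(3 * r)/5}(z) 9/(5 * (z^2+9))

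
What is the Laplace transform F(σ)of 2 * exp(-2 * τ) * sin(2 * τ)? 4/((σ + 2)^2 + 4)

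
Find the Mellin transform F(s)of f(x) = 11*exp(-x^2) 11*gamma(s/2)/2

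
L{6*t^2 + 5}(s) 12/s^3 + 5/s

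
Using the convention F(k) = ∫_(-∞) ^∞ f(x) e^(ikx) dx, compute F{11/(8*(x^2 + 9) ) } 11*pi*exp(-3*Abs(k) ) /24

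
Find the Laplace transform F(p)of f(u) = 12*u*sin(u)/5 24*p/(5*(p^2 + 1)^2)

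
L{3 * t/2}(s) 3/(2 * s^2)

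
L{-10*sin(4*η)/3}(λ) -40/(3*λ^2+48)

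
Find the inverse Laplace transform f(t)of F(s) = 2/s 2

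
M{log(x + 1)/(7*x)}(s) -pi*csc(pi*s)/(7*s - 7)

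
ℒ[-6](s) -6/s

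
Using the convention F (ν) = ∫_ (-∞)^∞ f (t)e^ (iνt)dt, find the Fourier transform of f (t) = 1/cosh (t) pi/cosh (pi*ν/2)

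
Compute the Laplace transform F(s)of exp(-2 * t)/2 1/(2 * (s + 2))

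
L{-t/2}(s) -1/(2 * s^2)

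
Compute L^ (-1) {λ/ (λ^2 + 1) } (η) cos (η) 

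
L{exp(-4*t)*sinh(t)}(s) 1/((s + 4)^2-1)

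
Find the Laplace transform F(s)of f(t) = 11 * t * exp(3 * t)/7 11/(7 * (s - 3)^2)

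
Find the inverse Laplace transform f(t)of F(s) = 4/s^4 2*t^3/3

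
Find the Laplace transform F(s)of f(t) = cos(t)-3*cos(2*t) s/(s^2 + 1)-3*s/(s^2 + 4)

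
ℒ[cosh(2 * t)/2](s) s/(2 * (s^2 - 4))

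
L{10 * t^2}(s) 20/s^3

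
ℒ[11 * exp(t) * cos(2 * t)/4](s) 11 * (s - 1)/(4 * ((s - 1)^2 + 4))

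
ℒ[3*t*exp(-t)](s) 3/(s + 1)^2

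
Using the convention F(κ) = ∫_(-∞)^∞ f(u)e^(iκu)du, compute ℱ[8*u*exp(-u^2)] 4*I*sqrt(pi)*κ*exp(-κ^2/4)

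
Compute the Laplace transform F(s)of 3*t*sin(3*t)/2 9*s/(s^2 + 9)^2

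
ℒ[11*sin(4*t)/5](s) 44/(5*(s^2 + 16))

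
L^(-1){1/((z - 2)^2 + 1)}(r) exp(2*r)*sin(r)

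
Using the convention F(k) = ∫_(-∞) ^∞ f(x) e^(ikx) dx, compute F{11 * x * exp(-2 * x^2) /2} 11 * sqrt(2) * I * sqrt(pi) * k * exp(-k^2/8) /16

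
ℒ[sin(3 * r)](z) 3/(z^2+9)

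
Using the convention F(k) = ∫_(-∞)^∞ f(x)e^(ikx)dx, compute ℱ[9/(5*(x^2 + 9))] 3*pi*exp(-3*Abs(k))/5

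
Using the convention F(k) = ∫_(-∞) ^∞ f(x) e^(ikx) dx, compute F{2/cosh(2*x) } pi/cosh(pi*k/4) 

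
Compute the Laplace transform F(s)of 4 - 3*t 4/s - 3/s^2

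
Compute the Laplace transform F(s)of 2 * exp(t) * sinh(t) 2/(s * (s - 2))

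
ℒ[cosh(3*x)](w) w/(w^2 - 9)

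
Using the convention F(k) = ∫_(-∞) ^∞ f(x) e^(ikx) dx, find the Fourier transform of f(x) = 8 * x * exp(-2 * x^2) sqrt(2) * I * sqrt(pi) * k * exp(-k^2/8) 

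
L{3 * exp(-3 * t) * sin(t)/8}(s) 3/(8 * ((s + 3)^2 + 1))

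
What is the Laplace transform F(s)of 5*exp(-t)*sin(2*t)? 10/((s + 1)^2 + 4)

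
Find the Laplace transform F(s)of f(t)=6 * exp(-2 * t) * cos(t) 6 * (s+2)/((s+2)^2+1)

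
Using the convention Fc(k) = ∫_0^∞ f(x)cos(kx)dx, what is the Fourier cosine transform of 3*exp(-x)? 3/(k^2 + 1)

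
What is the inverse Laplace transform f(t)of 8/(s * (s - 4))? 4 * exp(2 * t) * sinh(2 * t)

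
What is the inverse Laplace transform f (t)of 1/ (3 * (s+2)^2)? t * exp (-2 * t)/3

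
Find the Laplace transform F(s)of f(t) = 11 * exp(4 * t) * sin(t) 11/((s - 4)^2 + 1)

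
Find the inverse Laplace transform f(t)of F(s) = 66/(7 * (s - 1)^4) 11 * t^3 * exp(t)/7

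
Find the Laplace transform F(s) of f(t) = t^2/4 1/(2*s^3) 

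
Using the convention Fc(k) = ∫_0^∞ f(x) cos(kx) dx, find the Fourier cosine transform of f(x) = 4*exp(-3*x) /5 12/(5*(k^2 + 9) ) 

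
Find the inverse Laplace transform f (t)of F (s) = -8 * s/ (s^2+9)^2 -4 * t * sin (3 * t)/3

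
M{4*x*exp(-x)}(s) 4*gamma(s+1)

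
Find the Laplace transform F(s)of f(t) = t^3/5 6/(5 * s^4)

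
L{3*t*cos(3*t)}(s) 3*(s^2 - 9)/(s^2 + 9)^2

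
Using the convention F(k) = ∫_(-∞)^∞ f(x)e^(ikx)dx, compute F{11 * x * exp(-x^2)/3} 11 * I * sqrt(pi) * k * exp(-k^2/4)/6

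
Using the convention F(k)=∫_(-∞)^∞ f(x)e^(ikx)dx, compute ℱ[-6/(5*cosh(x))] -6*pi/(5*cosh(pi*k/2))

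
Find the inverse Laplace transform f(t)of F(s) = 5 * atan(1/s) 5 * sin(t)/t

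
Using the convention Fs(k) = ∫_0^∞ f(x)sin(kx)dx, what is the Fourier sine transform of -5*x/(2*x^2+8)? -5*pi*exp(-2*k)/4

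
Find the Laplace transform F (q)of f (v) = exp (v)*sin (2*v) 2/ ( (q - 1)^2+4)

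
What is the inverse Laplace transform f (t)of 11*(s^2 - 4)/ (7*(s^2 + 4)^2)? 11*t*cos (2*t)/7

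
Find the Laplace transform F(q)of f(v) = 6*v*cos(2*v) 6*(q^2 - 4)/(q^2+4)^2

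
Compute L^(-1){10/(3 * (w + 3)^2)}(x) 10 * x * exp(-3 * x)/3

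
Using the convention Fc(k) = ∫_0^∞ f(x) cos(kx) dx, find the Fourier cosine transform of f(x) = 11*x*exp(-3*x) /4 11*(9 - k^2) /(4*(k^2 + 9) ^2) 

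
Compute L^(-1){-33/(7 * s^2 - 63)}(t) -11 * sinh(3 * t)/7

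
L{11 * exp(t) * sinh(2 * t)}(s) 22/((s - 1)^2-4)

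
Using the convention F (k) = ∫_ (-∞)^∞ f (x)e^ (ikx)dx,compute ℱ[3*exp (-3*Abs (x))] 18/ (k^2 + 9)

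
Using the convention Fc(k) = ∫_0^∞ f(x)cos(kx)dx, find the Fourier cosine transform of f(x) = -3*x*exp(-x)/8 3*(k^2 - 1)/(8*(k^2 + 1)^2)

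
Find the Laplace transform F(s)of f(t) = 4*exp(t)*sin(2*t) 8/((s - 1)^2+4)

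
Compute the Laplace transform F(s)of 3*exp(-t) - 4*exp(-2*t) 3/(s + 1) - 4/(s + 2)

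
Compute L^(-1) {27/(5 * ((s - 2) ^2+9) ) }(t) 9 * exp(2 * t) * sin(3 * t) /5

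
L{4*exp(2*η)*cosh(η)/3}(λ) 4*(λ - 2)/(3*((λ - 2)^2-1))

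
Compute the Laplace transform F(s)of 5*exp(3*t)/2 5/(2*(s - 3))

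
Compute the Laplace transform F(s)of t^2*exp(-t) 2/(s + 1)^3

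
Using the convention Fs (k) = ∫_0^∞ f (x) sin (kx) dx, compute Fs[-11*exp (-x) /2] -11*k/ (2*k^2+2) 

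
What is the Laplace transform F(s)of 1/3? 1/(3*s)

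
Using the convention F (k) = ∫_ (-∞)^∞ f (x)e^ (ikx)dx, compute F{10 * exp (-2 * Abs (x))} 40/ (k^2 + 4)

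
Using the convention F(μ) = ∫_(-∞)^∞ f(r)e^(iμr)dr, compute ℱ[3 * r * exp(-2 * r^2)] 3 * sqrt(2) * I * sqrt(pi) * μ * exp(-μ^2/8)/8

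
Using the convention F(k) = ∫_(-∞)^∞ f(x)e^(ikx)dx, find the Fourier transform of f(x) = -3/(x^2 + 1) -3 * pi * exp(-Abs(k))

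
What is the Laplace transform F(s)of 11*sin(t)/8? 11/(8*(s^2 + 1))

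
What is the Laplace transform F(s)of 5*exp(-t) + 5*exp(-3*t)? 5/(s + 1) + 5/(s + 3)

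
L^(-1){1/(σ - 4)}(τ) exp(4*τ)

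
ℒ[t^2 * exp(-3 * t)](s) 2/(s + 3)^3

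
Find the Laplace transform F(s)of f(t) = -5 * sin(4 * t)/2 -10/(s^2+16)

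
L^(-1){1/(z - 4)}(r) exp(4*r)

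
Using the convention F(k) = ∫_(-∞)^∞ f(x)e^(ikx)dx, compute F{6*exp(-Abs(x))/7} 12/(7*(k^2+1))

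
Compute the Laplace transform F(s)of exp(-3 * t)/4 1/(4 * (s+3))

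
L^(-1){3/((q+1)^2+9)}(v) exp(-v)*sin(3*v)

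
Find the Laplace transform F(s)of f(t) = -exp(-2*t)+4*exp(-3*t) 4/(s+3) - 1/(s+2)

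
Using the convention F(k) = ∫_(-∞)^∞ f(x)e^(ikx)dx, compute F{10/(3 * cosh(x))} 10 * pi/(3 * cosh(pi * k/2))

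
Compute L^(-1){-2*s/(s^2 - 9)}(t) -2*cosh(3*t)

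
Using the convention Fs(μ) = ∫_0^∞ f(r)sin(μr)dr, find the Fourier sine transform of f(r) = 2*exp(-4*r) 2*μ/(μ^2 + 16)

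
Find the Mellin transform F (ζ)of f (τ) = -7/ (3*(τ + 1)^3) -7*pi*(ζ - 2)*(ζ - 1)/ (6*sin (pi*ζ))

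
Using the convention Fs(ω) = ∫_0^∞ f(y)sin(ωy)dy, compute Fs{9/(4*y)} 9*pi/8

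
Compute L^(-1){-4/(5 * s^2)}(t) -4 * t/5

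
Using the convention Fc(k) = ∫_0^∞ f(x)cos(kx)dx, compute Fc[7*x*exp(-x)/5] 7*(1 - k^2)/(5*(k^2 + 1)^2)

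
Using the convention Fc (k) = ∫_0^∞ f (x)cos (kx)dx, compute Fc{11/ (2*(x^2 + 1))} 11*pi*exp (-k)/4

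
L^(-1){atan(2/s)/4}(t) sin(2*t)/(4*t)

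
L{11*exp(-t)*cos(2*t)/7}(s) 11*(s + 1)/(7*((s + 1)^2 + 4))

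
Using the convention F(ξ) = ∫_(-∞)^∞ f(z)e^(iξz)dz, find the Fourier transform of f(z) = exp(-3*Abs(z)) 6/(ξ^2 + 9)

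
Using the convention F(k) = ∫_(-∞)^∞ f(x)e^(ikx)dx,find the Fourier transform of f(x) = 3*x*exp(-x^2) 3*I*sqrt(pi)*k*exp(-k^2/4)/2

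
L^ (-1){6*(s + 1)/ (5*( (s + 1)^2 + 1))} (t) 6*exp (-t)*cos (t)/5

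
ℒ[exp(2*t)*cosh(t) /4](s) (s - 2) /(4*((s - 2) ^2 - 1) ) 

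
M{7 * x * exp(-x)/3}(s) 7 * gamma(s+1)/3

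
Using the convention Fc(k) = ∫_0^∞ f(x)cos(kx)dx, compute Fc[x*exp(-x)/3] (1 - k^2)/(3*(k^2 + 1)^2)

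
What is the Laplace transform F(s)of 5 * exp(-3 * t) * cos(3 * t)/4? 5 * (s + 3)/(4 * ((s + 3)^2 + 9))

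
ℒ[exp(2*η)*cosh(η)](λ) (λ - 2) /((λ - 2) ^2 - 1) 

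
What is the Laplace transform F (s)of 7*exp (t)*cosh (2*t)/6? 7*(s - 1)/ (6*( (s - 1)^2 - 4))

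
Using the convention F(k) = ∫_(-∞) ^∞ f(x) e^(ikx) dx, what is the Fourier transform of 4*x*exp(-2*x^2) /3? sqrt(2)*I*sqrt(pi)*k*exp(-k^2/8) /6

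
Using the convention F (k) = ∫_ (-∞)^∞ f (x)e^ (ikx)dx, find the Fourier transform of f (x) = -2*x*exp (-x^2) -I*sqrt (pi)*k*exp (-k^2/4)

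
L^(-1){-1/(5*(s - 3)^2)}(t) -t*exp(3*t)/5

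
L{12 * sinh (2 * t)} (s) 24/ (s^2 - 4)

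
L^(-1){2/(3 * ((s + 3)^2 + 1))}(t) 2 * exp(-3 * t) * sin(t)/3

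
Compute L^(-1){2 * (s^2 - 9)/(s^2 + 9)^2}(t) 2 * t * cos(3 * t)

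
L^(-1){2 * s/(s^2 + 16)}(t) 2 * cos(4 * t)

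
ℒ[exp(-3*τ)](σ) 1/(σ + 3)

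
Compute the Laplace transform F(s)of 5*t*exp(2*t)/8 5/(8*(s - 2)^2)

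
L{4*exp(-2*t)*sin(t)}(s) 4/((s + 2)^2 + 1)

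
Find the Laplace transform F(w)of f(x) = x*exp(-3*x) (w + 3)^(-2)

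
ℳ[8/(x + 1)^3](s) 4*pi*(s - 2)*(s - 1)/sin(pi*s)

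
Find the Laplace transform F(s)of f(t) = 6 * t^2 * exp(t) 12/(s - 1)^3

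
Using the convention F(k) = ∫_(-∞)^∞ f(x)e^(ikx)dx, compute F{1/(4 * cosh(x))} pi/(4 * cosh(pi * k/2))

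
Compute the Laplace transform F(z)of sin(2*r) 2/(z^2 + 4)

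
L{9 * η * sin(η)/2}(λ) 9 * λ/(λ^2 + 1)^2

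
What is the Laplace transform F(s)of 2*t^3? 12/s^4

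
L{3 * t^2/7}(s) 6/(7 * s^3)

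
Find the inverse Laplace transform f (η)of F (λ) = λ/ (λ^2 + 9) cos (3 * η)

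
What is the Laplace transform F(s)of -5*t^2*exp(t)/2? -5/(s - 1)^3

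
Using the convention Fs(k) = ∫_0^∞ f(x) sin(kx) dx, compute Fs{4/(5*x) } 2*pi/5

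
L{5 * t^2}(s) 10/s^3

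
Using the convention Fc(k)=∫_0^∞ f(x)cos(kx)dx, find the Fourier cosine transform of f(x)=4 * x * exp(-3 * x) 4 * (9 - k^2)/(k^2 + 9)^2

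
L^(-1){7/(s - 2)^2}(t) 7*t*exp(2*t)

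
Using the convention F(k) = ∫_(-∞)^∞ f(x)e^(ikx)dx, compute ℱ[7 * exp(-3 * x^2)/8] 7 * sqrt(3) * sqrt(pi) * exp(-k^2/12)/24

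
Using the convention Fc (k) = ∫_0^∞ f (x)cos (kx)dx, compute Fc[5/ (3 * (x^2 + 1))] 5 * pi * exp (-k)/6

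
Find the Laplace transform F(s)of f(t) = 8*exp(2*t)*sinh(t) 8/((s - 2)^2 - 1)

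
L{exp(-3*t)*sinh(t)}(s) 1/((s + 3)^2 - 1)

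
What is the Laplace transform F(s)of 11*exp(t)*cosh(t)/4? 11*(s - 1)/(4*s*(s - 2))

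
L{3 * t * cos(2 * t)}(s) 3 * (s^2 - 4)/(s^2 + 4)^2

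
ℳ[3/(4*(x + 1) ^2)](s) -3*pi*(s - 1) /(4*sin(pi*s) ) 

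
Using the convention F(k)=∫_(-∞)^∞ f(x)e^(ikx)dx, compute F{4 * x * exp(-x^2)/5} 2 * I * sqrt(pi) * k * exp(-k^2/4)/5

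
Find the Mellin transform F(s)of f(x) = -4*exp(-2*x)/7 -2^(2 - s)*gamma(s)/7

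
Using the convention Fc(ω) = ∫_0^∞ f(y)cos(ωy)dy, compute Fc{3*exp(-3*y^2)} sqrt(3)*sqrt(pi)*exp(-ω^2/12)/2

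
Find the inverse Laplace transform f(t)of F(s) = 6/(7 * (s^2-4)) 3 * sinh(2 * t)/7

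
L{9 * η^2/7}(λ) 18/(7 * λ^3)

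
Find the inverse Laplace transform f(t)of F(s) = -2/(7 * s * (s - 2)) -2 * exp(t) * sinh(t)/7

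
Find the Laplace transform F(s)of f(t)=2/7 2/(7*s)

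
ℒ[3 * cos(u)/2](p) 3 * p/(2 * (p^2 + 1))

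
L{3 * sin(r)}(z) 3/(z^2 + 1)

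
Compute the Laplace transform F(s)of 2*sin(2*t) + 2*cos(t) 4/(s^2 + 4) + 2*s/(s^2 + 1)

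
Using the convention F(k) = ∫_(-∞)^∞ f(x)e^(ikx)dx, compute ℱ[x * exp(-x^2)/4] I * sqrt(pi) * k * exp(-k^2/4)/8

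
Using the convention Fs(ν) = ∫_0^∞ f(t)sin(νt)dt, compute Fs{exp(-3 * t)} ν/(ν^2 + 9)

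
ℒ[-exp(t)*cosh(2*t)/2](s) (1 - s)/(2*((s - 1)^2-4))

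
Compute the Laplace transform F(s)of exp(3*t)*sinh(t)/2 1/(2*((s - 3)^2-1))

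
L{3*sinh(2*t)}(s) 6/(s^2 - 4)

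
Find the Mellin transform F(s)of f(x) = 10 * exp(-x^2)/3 5 * gamma(s/2)/3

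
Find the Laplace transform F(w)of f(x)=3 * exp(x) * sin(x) 3/((w - 1)^2 + 1)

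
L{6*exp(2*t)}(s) 6/(s - 2)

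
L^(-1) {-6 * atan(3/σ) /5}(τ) -6 * sin(3 * τ) /(5 * τ) 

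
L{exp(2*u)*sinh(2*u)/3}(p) 2/(3*p*(p - 4))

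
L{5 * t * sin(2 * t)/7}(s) 20 * s/(7 * (s^2 + 4)^2)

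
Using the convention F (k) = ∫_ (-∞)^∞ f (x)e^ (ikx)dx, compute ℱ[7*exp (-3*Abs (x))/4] 21/ (2*(k^2 + 9))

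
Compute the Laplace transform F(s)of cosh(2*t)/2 s/(2*(s^2 - 4))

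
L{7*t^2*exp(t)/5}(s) 14/(5*(s - 1)^3)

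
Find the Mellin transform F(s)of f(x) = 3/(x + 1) 3 * pi * csc(pi * s)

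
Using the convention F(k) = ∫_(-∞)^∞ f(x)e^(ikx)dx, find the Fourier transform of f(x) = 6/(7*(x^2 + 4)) 3*pi*exp(-2*Abs(k))/7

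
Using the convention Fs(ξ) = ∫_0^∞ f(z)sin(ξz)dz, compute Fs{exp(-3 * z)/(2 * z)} atan(ξ/3)/2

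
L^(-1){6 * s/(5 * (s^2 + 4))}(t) 6 * cos(2 * t)/5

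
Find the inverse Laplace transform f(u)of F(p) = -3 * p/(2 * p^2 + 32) -3 * cos(4 * u)/2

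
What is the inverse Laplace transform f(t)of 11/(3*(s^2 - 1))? 11*sinh(t)/3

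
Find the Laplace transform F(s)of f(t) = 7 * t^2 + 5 14/s^3 + 5/s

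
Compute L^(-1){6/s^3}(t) 3*t^2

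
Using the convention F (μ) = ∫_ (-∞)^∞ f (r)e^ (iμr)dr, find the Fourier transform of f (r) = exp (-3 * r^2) sqrt (3) * sqrt (pi) * exp (-μ^2/12)/3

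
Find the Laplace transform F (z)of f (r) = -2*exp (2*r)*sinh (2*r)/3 -4/ (3*z*(z - 4))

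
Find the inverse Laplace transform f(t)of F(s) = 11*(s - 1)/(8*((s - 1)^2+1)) 11*exp(t)*cos(t)/8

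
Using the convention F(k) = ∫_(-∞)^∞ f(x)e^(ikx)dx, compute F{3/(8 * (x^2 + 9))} pi * exp(-3 * Abs(k))/8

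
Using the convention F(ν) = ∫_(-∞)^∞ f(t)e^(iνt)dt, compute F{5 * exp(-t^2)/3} 5 * sqrt(pi) * exp(-ν^2/4)/3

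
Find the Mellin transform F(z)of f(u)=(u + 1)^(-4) gamma(z)*gamma(4 - z)/6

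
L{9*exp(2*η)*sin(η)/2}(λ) 9/(2*((λ - 2)^2 + 1))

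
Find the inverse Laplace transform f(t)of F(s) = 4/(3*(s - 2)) 4*exp(2*t)/3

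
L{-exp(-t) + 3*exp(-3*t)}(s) 3/(s + 3) - 1/(s + 1)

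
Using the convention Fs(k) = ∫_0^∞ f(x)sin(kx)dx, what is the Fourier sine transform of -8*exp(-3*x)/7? -8*k/(7*k^2+63)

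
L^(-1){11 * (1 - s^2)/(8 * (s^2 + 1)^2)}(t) -11 * t * cos(t)/8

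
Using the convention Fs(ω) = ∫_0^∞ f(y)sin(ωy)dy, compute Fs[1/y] pi/2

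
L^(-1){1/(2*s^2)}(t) t/2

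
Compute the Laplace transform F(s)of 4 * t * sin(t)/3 8 * s/(3 * (s^2+1)^2)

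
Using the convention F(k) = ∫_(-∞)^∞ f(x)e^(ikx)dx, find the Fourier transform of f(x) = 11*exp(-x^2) 11*sqrt(pi)*exp(-k^2/4)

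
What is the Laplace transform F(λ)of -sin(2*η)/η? -atan(2/λ)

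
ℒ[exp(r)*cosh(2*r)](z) (z - 1)/((z - 1)^2 - 4)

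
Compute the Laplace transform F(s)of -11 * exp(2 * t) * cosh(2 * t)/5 11 * (2 - s)/(5 * s * (s - 4))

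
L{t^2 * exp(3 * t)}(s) 2/(s - 3)^3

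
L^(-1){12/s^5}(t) t^4/2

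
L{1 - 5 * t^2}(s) 1/s - 10/s^3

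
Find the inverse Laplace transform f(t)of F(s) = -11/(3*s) -11/3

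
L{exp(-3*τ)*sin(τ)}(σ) 1/((σ + 3)^2 + 1)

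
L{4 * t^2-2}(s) 8/s^3-2/s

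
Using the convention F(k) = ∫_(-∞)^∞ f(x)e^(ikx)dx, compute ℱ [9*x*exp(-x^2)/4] 9*I*sqrt(pi)*k*exp(-k^2/4)/8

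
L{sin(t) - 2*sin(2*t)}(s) 1/(s^2+1) - 4/(s^2+4)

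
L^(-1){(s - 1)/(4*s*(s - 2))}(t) exp(t)*cosh(t)/4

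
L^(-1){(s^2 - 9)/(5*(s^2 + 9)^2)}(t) t*cos(3*t)/5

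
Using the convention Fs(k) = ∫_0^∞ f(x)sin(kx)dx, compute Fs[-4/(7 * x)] -2 * pi/7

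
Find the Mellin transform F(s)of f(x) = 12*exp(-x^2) 6*gamma(s/2)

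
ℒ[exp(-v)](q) 1/(q + 1)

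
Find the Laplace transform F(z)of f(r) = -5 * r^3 -30/z^4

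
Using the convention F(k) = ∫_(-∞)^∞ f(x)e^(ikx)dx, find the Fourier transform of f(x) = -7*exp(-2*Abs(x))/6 -14/(3*k^2 + 12)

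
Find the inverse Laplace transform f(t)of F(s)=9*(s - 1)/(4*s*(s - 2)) 9*exp(t)*cosh(t)/4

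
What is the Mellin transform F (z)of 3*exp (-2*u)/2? 3*gamma (z)/ (2*2^z)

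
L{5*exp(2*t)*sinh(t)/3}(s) 5/(3*((s - 2)^2 - 1))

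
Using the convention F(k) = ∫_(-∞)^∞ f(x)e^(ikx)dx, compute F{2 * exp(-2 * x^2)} sqrt(2) * sqrt(pi) * exp(-k^2/8)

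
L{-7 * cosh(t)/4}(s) -7 * s/(4 * s^2 - 4)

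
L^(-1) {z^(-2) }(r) r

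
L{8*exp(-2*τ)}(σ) 8/(σ+2)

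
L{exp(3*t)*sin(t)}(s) 1/((s - 3)^2+1)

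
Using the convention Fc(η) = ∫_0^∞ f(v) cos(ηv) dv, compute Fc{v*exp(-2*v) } (4 - η^2) /(η^2 + 4) ^2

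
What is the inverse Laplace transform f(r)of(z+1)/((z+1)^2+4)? exp(-r)*cos(2*r)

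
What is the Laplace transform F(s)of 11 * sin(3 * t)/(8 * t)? 11 * atan(3/s)/8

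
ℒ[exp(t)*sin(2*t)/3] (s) 2/(3*((s - 1)^2 + 4))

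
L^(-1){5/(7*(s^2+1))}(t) 5*sin(t)/7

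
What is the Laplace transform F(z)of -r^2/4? -1/(2*z^3)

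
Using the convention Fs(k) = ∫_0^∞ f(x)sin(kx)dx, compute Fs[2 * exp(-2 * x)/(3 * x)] 2 * atan(k/2)/3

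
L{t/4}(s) 1/(4*s^2)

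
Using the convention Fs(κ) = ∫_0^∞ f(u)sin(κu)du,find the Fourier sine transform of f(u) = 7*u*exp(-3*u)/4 21*κ/(2*(κ^2 + 9)^2)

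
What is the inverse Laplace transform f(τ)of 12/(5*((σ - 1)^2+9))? 4*exp(τ)*sin(3*τ)/5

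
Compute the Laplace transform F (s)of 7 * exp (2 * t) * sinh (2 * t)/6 7/ (3 * s * (s - 4))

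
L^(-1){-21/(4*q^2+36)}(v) -7*sin(3*v)/4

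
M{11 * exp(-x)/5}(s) 11 * gamma(s)/5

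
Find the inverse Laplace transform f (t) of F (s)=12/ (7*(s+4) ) 12*exp (-4*t) /7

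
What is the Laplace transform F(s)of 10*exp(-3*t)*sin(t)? 10/((s + 3)^2 + 1)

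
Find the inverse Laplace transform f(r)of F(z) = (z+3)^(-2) r*exp(-3*r)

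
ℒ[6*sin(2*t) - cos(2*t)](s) 12/(s^2+4) - s/(s^2+4) 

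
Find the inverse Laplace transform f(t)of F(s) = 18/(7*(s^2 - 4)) 9*sinh(2*t)/7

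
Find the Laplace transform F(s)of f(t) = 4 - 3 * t 4/s - 3/s^2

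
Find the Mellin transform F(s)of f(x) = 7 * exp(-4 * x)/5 7 * gamma(s)/(5 * 4^s)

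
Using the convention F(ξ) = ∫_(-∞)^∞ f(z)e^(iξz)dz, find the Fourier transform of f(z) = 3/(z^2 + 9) pi*exp(-3*Abs(ξ))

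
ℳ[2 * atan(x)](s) -pi * sec(pi * s/2)/s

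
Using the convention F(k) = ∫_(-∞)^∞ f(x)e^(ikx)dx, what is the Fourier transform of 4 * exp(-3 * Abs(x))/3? 8/(k^2 + 9)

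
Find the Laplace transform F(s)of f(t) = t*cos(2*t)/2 (s^2 - 4)/(2*(s^2 + 4)^2)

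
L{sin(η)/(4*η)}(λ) atan(1/λ)/4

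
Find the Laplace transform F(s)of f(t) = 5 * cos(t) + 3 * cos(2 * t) 3 * s/(s^2 + 4) + 5 * s/(s^2 + 1)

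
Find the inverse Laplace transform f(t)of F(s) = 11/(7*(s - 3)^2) 11*t*exp(3*t)/7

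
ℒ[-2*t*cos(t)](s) 2*(1 - s^2)/(s^2 + 1)^2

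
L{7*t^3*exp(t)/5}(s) 42/(5*(s - 1)^4)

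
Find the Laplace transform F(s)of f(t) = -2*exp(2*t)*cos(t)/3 2*(2 - s)/(3*((s - 2)^2 + 1))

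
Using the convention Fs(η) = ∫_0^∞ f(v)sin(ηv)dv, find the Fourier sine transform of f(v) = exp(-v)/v atan(η)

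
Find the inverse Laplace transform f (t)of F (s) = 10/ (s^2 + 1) 10 * sin (t)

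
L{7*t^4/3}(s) 56/s^5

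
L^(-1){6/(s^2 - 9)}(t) 2*sinh(3*t)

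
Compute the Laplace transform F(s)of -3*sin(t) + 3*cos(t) 3*s/(s^2 + 1)-3/(s^2 + 1)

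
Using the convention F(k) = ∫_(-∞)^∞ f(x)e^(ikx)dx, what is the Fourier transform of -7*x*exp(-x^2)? -7*I*sqrt(pi)*k*exp(-k^2/4)/2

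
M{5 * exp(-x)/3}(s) 5 * gamma(s)/3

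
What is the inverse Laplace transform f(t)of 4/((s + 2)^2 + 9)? 4 * exp(-2 * t) * sin(3 * t)/3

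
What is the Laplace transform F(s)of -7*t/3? -7/(3*s^2)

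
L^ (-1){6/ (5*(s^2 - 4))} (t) 3*sinh (2*t)/5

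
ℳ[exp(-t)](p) gamma(p)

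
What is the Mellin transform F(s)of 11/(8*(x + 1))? 11*pi*csc(pi*s)/8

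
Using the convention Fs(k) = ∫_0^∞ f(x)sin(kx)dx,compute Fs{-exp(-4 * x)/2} -k/(2 * k^2 + 32)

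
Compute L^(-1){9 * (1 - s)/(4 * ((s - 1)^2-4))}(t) -9 * exp(t) * cosh(2 * t)/4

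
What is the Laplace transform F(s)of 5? 5/s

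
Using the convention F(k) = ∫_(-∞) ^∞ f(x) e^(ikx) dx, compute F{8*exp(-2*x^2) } 4*sqrt(2)*sqrt(pi)*exp(-k^2/8) 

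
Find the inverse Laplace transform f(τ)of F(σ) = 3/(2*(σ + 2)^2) 3*τ*exp(-2*τ)/2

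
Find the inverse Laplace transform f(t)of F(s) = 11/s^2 11 * t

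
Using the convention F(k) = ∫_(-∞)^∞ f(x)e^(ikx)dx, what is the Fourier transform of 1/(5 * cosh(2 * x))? pi/(10 * cosh(pi * k/4))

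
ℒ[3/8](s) 3/(8 * s)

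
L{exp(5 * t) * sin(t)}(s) 1/((s - 5)^2 + 1)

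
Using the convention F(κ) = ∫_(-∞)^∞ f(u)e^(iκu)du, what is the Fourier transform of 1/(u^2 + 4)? pi*exp(-2*Abs(κ))/2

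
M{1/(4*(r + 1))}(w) pi*csc(pi*w)/4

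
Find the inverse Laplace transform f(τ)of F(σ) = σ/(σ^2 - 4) cosh(2 * τ)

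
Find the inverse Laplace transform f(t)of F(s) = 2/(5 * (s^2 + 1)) 2 * sin(t)/5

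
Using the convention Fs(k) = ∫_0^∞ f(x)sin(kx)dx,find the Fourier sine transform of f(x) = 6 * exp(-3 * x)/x 6 * atan(k/3)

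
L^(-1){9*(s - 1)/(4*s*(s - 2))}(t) 9*exp(t)*cosh(t)/4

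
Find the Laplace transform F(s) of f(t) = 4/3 4/(3*s) 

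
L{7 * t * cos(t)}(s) 7 * (s^2-1)/(s^2 + 1)^2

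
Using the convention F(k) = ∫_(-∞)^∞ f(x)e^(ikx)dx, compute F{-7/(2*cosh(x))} -7*pi/(2*cosh(pi*k/2))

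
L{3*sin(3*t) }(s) 9/(s^2 + 9) 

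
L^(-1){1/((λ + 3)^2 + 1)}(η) exp(-3*η)*sin(η)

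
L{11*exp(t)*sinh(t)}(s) 11/(s*(s - 2))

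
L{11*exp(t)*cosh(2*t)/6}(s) 11*(s - 1)/(6*((s - 1)^2 - 4))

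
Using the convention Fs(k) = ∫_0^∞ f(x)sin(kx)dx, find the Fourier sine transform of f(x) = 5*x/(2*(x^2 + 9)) 5*pi*exp(-3*k)/4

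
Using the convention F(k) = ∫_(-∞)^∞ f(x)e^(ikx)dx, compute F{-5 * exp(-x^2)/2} -5 * sqrt(pi) * exp(-k^2/4)/2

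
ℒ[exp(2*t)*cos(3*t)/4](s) (s - 2)/(4*((s - 2)^2 + 9))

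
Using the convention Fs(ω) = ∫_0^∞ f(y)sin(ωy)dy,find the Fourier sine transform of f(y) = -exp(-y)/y -atan(ω)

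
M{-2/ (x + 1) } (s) -2 * pi * csc (pi * s) 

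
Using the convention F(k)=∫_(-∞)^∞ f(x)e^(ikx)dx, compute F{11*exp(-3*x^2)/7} 11*sqrt(3)*sqrt(pi)*exp(-k^2/12)/21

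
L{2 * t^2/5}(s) 4/(5 * s^3)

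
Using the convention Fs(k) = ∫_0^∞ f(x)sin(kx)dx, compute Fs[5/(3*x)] 5*pi/6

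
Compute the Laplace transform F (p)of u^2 2/p^3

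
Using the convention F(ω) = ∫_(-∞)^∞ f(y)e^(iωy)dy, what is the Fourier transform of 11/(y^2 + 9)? 11 * pi * exp(-3 * Abs(ω))/3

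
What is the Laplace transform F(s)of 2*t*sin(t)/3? 4*s/(3*(s^2+1)^2)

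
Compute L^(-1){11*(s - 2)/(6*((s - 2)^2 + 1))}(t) 11*exp(2*t)*cos(t)/6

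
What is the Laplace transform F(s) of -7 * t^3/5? -42/(5 * s^4) 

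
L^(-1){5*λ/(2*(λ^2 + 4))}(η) 5*cos(2*η)/2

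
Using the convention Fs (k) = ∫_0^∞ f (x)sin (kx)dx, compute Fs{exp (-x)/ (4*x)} atan (k)/4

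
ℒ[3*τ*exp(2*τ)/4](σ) 3/(4*(σ - 2)^2)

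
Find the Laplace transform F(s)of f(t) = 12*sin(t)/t 12*atan(1/s)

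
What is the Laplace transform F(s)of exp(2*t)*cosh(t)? (s - 2)/((s - 2)^2 - 1)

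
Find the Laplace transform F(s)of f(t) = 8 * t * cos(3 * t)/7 8 * (s^2 - 9)/(7 * (s^2+9)^2)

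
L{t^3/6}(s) s^(-4)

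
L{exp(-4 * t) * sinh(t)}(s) 1/((s + 4)^2 - 1)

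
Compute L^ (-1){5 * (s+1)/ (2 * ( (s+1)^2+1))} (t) 5 * exp (-t) * cos (t)/2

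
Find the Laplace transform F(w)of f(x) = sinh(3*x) 3/(w^2 - 9)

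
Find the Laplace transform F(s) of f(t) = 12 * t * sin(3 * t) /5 72 * s/(5 * (s^2+9) ^2) 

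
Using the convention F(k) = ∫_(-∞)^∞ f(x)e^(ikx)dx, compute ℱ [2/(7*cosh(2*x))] pi/(7*cosh(pi*k/4))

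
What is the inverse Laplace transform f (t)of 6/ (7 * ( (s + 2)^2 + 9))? 2 * exp (-2 * t) * sin (3 * t)/7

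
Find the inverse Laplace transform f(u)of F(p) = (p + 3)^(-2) u*exp(-3*u)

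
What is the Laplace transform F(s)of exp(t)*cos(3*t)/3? (s - 1)/(3*((s - 1)^2 + 9))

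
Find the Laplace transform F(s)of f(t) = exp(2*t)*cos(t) (s - 2)/((s - 2)^2 + 1)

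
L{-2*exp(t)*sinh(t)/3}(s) -2/(3*s*(s - 2))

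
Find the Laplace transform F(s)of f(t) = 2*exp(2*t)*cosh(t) 2*(s - 2)/((s - 2)^2 - 1)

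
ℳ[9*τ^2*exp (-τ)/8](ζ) 9*gamma (ζ+2)/8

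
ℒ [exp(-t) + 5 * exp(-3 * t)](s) 1/(s + 1) + 5/(s + 3)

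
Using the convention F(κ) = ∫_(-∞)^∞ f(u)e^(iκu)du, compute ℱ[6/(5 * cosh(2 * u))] 3 * pi/(5 * cosh(pi * κ/4))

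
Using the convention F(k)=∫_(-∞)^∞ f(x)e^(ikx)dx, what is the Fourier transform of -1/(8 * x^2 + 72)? -pi * exp(-3 * Abs(k))/24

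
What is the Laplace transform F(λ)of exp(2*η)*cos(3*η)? (λ - 2)/((λ - 2)^2 + 9)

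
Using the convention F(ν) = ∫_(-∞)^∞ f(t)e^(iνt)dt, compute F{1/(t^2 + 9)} pi * exp(-3 * Abs(ν))/3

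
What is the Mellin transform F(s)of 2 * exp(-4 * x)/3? 2^(1 - 2 * s) * gamma(s)/3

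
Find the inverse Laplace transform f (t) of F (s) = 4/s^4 2*t^3/3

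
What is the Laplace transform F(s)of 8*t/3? 8/(3*s^2)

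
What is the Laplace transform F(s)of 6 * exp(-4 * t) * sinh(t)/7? 6/(7 * ((s + 4)^2 - 1))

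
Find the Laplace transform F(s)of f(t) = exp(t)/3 1/(3 * (s - 1))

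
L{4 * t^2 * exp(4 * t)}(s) 8/(s - 4)^3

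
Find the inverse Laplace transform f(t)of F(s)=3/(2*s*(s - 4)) 3*exp(2*t)*sinh(2*t)/4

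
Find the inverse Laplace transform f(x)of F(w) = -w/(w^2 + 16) -cos(4 * x)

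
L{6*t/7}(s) 6/(7*s^2)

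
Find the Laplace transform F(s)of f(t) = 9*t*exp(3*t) 9/(s - 3)^2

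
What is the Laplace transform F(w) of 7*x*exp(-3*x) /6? 7/(6*(w + 3) ^2) 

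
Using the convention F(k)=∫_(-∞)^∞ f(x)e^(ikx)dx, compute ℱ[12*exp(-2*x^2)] 6*sqrt(2)*sqrt(pi)*exp(-k^2/8)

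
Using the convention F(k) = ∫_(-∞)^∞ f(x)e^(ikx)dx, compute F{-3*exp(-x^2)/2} -3*sqrt(pi)*exp(-k^2/4)/2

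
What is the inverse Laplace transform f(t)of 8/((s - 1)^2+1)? 8*exp(t)*sin(t)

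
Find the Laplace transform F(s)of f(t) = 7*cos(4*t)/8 7*s/(8*(s^2 + 16))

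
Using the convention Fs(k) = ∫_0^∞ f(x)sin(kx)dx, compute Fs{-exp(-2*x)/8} -k/(8*k^2 + 32)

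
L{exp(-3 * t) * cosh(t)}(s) (s + 3)/((s + 3)^2 - 1)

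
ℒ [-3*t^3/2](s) -9/s^4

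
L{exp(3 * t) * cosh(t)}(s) (s - 3)/((s - 3)^2 - 1)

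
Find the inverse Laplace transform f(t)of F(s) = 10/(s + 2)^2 10*t*exp(-2*t)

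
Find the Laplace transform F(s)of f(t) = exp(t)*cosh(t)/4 (s - 1)/(4*s*(s - 2))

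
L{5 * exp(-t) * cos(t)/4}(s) 5 * (s + 1)/(4 * ((s + 1)^2 + 1))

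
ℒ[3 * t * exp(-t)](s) 3/(s + 1) ^2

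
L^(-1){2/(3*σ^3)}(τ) τ^2/3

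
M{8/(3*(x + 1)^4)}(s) 4*gamma(s)*gamma(4 - s)/9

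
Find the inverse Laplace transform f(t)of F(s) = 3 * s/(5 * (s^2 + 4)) 3 * cos(2 * t)/5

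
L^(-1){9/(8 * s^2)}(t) 9 * t/8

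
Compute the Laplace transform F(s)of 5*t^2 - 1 10/s^3 - 1/s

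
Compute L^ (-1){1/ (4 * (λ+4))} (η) exp (-4 * η)/4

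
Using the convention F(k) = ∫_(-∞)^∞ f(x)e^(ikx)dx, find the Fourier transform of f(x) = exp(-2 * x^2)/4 sqrt(2) * sqrt(pi) * exp(-k^2/8)/8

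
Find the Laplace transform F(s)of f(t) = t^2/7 2/(7*s^3)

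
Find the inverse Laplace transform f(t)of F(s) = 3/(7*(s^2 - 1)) 3*sinh(t)/7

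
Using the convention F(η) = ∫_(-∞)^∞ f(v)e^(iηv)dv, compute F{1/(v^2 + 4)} pi*exp(-2*Abs(η))/2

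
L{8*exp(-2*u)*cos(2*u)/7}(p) 8*(p + 2)/(7*((p + 2)^2 + 4))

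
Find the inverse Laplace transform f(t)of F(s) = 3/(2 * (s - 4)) 3 * exp(4 * t)/2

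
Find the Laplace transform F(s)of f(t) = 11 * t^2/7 22/(7 * s^3)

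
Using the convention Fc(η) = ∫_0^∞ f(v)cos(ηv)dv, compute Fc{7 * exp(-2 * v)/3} 14/(3 * (η^2 + 4))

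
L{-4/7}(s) -4/(7 * s)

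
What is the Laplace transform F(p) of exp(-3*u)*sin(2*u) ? 2/((p + 3) ^2 + 4) 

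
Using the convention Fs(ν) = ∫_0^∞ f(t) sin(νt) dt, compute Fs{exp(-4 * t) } ν/(ν^2 + 16) 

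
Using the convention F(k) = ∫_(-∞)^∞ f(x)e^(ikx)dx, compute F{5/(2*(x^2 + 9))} 5*pi*exp(-3*Abs(k))/6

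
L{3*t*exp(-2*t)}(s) 3/(s+2)^2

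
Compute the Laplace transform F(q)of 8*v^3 48/q^4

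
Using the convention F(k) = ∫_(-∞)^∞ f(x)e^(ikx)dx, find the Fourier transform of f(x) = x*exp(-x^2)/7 I*sqrt(pi)*k*exp(-k^2/4)/14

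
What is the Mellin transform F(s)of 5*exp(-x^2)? 5*gamma(s/2)/2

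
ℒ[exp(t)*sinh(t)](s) 1/(s*(s - 2))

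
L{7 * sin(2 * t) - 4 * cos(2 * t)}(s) 14/(s^2+4) - 4 * s/(s^2+4)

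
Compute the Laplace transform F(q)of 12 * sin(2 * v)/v 12 * atan(2/q)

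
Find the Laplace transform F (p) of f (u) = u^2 2/p^3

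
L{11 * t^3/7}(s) 66/(7 * s^4)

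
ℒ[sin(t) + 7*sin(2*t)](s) 14/(s^2 + 4) + 1/(s^2 + 1)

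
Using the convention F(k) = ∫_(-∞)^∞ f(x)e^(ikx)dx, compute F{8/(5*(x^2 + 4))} 4*pi*exp(-2*Abs(k))/5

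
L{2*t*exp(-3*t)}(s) 2/(s + 3)^2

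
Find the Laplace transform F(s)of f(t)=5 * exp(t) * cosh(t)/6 5 * (s - 1)/(6 * s * (s - 2))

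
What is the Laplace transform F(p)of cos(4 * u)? p/(p^2 + 16)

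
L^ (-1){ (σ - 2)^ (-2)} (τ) τ * exp (2 * τ)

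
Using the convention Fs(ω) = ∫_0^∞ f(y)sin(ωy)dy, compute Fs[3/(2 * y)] 3 * pi/4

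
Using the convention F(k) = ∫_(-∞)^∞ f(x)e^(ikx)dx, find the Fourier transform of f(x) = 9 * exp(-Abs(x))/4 9/(2 * (k^2 + 1))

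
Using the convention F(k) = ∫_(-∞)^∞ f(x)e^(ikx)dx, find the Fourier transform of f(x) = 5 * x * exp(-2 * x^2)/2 5 * sqrt(2) * I * sqrt(pi) * k * exp(-k^2/8)/16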